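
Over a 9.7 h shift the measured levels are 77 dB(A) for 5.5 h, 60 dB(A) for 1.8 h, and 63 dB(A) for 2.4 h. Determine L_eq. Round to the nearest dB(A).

L_eq = 10·log₁₀[(1/T)·Σ tᵢ·10^(Lᵢ/10)] with T = 9.7 h.
Σ tᵢ·10^(Lᵢ/10) = 5.5·10^(77/10) + 1.8·10^(60/10) + 2.4·10^(63/10) = 2.822e+08.
L_eq = 10·log₁₀(2.822e+08/9.7) = 74.64 dB(A).

75 dB(A)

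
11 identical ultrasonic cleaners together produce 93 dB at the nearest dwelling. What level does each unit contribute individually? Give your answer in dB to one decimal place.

For N identical incoherent sources L_total = L₁ + 10·log₁₀ N, so L₁ = 93 − 10·log₁₀(11) = 93 − 10.414.

82.6 dB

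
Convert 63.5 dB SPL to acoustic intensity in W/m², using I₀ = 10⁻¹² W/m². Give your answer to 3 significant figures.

I/I₀ = 10^(63.5/10) = 2.239e+06, so I = 2.239e+06 × 10⁻¹² W/m².

2.24e-06 W/m²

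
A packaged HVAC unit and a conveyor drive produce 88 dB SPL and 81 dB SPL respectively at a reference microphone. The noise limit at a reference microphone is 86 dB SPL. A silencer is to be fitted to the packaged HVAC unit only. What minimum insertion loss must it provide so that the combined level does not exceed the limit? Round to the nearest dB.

Everything except the packaged HVAC unit sums to 10^(81/10) = 1.259e+08 in linear terms, 81.00 dB SPL.
The limit corresponds to 10^(86/10) = 3.981e+08; subtracting the fixed part leaves 2.722e+08 for the packaged HVAC unit, i.e. 84.35 dB SPL.
Required insertion loss = 88 − 84.35 = 3.65 dB.

4 dB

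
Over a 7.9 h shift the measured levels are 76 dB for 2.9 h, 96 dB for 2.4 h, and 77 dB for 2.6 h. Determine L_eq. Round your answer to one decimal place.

90.9 dB

The energy average is taken in the linear domain: L_eq = 10·log₁₀[(Σ tᵢ·10^(Lᵢ/10))/T], T = 7.9 h.
Σ tᵢ·10^(Lᵢ/10) = 2.9·10^(76/10) + 2.4·10^(96/10) + 2.6·10^(77/10) = 9.800e+09.
L_eq = 10·log₁₀(9.800e+09/7.9) = 90.94 dB.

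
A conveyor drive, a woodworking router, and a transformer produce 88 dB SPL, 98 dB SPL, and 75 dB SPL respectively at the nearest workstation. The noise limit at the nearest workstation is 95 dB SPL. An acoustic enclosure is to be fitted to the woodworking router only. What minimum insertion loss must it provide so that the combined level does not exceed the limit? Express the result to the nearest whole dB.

The untreated sources together contribute 10^(88/10) + 10^(75/10) = 6.626e+08, i.e. 88.21 dB SPL.
To meet 95 dB SPL overall, the treated woodworking router may contribute at most 10^(95/10) − 6.626e+08 = 2.500e+09, i.e. 93.98 dB SPL.
So the woodworking router must be reduced from 98 to 93.98 dB SPL: IL = 4.02 dB.

4 dB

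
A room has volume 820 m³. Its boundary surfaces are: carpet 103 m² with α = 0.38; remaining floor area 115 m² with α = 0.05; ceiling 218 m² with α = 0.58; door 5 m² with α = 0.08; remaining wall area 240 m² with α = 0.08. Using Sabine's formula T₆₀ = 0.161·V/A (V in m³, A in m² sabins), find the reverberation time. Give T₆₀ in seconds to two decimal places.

Summing Sᵢαᵢ: 103·0.38 + 115·0.05 + 218·0.58 + 5·0.08 + 240·0.08 = 190.93 m².
T₆₀ = 0.161·V/A = 0.161·820/190.93 = 0.691 s.

0.69 s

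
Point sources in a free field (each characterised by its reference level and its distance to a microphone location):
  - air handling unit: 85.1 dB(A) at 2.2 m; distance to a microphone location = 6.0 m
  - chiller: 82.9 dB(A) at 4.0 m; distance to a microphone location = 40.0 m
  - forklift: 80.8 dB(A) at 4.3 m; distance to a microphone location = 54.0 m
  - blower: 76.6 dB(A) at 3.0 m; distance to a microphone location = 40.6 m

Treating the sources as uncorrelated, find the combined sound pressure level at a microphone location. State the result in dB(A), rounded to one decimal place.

Propagate each source to the receiver with L = L_ref − 20·log₁₀(r/r_ref), then add intensities.
air handling unit: 85.1 − 20·log₁₀(6.0/2.2) = 85.1 − 8.71 = 76.39 dB(A).
chiller: 82.9 − 20·log₁₀(40.0/4.0) = 82.9 − 20.00 = 62.90 dB(A).
forklift: 80.8 − 20·log₁₀(54.0/4.3) = 80.8 − 21.98 = 58.82 dB(A).
blower: 76.6 − 20·log₁₀(40.6/3.0) = 76.6 − 22.63 = 53.97 dB(A).
Σ 10^(L/10) = 4.647e+07 → L_total = 10·log₁₀(4.647e+07) = 76.67 dB(A).

76.7 dB(A)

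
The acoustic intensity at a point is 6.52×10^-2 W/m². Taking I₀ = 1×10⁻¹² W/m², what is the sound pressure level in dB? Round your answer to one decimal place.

108.1 dB

L = 10·log₁₀(I/I₀) = 10·log₁₀(6.52×10^-2/10⁻¹²) = 10·log₁₀(6.52×10^10).
L = 10·(0.8142 + 10) = 108.14 dB.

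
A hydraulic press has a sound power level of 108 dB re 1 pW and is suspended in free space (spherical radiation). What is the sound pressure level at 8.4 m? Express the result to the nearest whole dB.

L_p = L_w − 10·log₁₀(4π·r²) with r = 8.4 m.
4π·r² = 886.7 m², 10·log₁₀ of that is 29.478 dB.
L_p = 108 − 29.478 = 78.52 dB.

79 dB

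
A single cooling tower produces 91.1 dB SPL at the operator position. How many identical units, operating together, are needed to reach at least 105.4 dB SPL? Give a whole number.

N identical sources give L₁ + 10·log₁₀ N, so require 10·log₁₀ N ≥ 105.4 − 91.1 = 14.3 dB.
N ≥ 10^(14.3/10) = 26.915, so N = 27.

27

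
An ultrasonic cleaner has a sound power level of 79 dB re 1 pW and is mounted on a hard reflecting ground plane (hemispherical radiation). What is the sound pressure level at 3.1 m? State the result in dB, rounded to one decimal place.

L_p = L_w − 10·log₁₀(2π·r²) with r = 3.1 m.
2π·r² = 60.38 m², 10·log₁₀ of that is 17.809 dB.
L_p = 79 − 17.809 = 61.19 dB.

61.2 dB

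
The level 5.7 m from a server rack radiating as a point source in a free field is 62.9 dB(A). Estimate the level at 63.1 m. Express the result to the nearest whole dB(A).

Spherical spreading from a point source gives a 20·log₁₀(r₂/r₁) drop.
L₂ = 62.9 − 20·log₁₀(63.1/5.7) = 62.9 − 20.883 = 42.02 dB(A).

42 dB(A)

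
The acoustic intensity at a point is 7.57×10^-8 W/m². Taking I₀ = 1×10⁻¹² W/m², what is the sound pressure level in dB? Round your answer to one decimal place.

L = 10·log₁₀(I/I₀) = 10·log₁₀(7.57×10^-8/10⁻¹²) = 10·log₁₀(7.57×10^4).
L = 10·(0.8791 + 4) = 48.79 dB.

48.8 dB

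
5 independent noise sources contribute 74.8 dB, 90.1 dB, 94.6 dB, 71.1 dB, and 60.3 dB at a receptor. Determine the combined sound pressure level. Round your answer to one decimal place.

96.0 dB

Incoherent sources combine by intensity addition: L_total = 10·log₁₀(Σ 10^(L_i/10)).
Σ 10^(L/10) = 10^(74.8/10) + 10^(90.1/10) + 10^(94.6/10) + 10^(71.1/10) + 10^(60.3/10) = 3.951e+09.
L_total = 10·log₁₀(3.951e+09) = 95.97 dB.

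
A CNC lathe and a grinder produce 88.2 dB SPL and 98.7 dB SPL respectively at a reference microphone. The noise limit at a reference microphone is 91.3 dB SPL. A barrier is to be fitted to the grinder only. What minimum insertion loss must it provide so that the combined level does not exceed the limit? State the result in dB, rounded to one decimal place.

10.3 dB

Everything except the grinder sums to 10^(88.2/10) = 6.607e+08 in linear terms, 88.20 dB SPL.
The limit corresponds to 10^(91.3/10) = 1.349e+09; subtracting the fixed part leaves 6.883e+08 for the grinder, i.e. 88.38 dB SPL.
Required insertion loss = 98.7 − 88.38 = 10.32 dB.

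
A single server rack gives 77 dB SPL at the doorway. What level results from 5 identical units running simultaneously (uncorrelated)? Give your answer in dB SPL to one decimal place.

84.0 dB SPL

L_total = L₁ + 10·log₁₀ N for N identical incoherent sources.
L_total = 77 + 10·log₁₀(5) = 77 + 6.990 = 83.99 dB SPL.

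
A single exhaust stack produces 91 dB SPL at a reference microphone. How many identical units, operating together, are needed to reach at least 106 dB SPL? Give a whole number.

32

N identical sources give L₁ + 10·log₁₀ N, so require 10·log₁₀ N ≥ 106 − 91 = 15.0 dB.
N ≥ 10^(15.0/10) = 31.623, so N = 32.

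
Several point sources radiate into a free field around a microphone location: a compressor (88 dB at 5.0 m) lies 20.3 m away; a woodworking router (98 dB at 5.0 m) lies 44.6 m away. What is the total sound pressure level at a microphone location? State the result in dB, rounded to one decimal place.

80.7 dB

Apply inverse-square spreading to bring every level to the receiver, then sum 10^(L/10).
compressor: 88 − 20·log₁₀(20.3/5.0) = 88 − 12.17 = 75.83 dB.
woodworking router: 98 − 20·log₁₀(44.6/5.0) = 98 − 19.01 = 78.99 dB.
Σ 10^(L/10) = 1.176e+08 → L_total = 10·log₁₀(1.176e+08) = 80.70 dB.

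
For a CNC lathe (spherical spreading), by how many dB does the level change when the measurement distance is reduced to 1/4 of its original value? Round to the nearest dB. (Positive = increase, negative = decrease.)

+12 dB

With spherical spreading the level changes by −20·log₁₀(r₂/r₁).
ΔL = −20·log₁₀(0.25) = +12.04 dB.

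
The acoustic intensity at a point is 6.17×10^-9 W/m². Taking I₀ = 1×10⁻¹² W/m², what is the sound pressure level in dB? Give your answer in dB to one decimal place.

L = 10·log₁₀(I/I₀) = 10·log₁₀(6.17×10^-9/10⁻¹²) = 10·log₁₀(6.17×10^3).
L = 10·(0.7903 + 3) = 37.90 dB.

37.9 dB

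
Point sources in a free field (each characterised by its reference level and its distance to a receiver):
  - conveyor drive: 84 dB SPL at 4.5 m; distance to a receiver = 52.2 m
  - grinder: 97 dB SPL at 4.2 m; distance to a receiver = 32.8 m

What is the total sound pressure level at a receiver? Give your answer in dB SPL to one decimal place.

79.2 dB SPL

Propagate each source to the receiver with L = L_ref − 20·log₁₀(r/r_ref), then add intensities.
conveyor drive: 84 − 20·log₁₀(52.2/4.5) = 84 − 21.29 = 62.71 dB SPL.
grinder: 97 − 20·log₁₀(32.8/4.2) = 97 − 17.85 = 79.15 dB SPL.
Σ 10^(L/10) = 8.404e+07 → L_total = 10·log₁₀(8.404e+07) = 79.25 dB SPL.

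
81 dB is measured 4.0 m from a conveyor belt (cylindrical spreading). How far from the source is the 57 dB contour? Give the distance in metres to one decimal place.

1004.8 m

The 24.0 dB drop corresponds to a distance ratio of 10^(24.0/10) for a line source.
r₂ = 4.0·10^((81−57)/10) = 4.0·10^(24.0/10) = 1004.75 m.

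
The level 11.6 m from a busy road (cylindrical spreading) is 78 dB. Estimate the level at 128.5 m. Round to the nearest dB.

68 dB

For a line source, L₂ = L₁ − 10·log₁₀(r₂/r₁).
L₂ = 78 − 10·log₁₀(128.5/11.6) = 78 − 10.444 = 67.56 dB.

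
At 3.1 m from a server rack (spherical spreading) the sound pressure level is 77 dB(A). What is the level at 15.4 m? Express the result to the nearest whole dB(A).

For a point source, L₂ = L₁ − 20·log₁₀(r₂/r₁).
L₂ = 77 − 20·log₁₀(15.4/3.1) = 77 − 13.923 = 63.08 dB(A).

63 dB(A)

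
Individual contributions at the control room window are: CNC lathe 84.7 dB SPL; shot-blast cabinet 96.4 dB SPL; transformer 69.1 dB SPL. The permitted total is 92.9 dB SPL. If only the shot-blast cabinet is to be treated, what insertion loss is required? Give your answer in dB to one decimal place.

Everything except the shot-blast cabinet sums to 10^(84.7/10) + 10^(69.1/10) = 3.032e+08 in linear terms, 84.82 dB SPL.
To meet 92.9 dB SPL overall, the treated shot-blast cabinet may contribute at most 10^(92.9/10) − 3.032e+08 = 1.647e+09, i.e. 92.17 dB SPL.
Required insertion loss = 96.4 − 92.17 = 4.23 dB.

4.2 dB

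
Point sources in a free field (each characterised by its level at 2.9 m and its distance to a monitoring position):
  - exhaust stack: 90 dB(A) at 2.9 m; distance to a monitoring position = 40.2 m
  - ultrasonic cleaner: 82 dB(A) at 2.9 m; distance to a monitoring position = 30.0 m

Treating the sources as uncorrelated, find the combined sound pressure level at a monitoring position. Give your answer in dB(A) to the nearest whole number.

Apply inverse-square spreading to bring every level to the receiver, then sum 10^(L/10).
exhaust stack: 90 − 20·log₁₀(40.2/2.9) = 90 − 22.84 = 67.16 dB(A).
ultrasonic cleaner: 82 − 20·log₁₀(30.0/2.9) = 82 − 20.29 = 61.71 dB(A).
Σ 10^(L/10) = 6.685e+06 → L_total = 10·log₁₀(6.685e+06) = 68.25 dB(A).

68 dB(A)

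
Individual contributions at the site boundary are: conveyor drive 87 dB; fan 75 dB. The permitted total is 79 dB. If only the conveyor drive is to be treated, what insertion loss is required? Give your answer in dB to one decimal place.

10.2 dB

The untreated sources together contribute 10^(75/10) = 3.162e+07, i.e. 75.00 dB.
The limit corresponds to 10^(79/10) = 7.943e+07; subtracting the fixed part leaves 4.781e+07 for the conveyor drive, i.e. 76.80 dB.
So the conveyor drive must be reduced from 87 to 76.80 dB: IL = 10.20 dB.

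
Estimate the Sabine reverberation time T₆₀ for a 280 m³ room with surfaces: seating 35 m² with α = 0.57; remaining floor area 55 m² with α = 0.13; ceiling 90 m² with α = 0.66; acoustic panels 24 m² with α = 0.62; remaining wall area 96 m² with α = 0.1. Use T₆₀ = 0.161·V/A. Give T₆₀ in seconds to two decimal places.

0.41 s

Total absorption A = 35·0.57 + 55·0.13 + 90·0.66 + 24·0.62 + 96·0.1 = 110.98 m² sabins.
T₆₀ = 0.161·V/A = 0.161·280/110.98 = 0.406 s.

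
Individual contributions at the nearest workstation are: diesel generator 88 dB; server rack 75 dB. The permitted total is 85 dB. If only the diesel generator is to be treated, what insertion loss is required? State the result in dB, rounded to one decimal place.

Everything except the diesel generator sums to 10^(75/10) = 3.162e+07 in linear terms, 75.00 dB.
The limit corresponds to 10^(85/10) = 3.162e+08; subtracting the fixed part leaves 2.846e+08 for the diesel generator, i.e. 84.54 dB.
Required insertion loss = 88 − 84.54 = 3.46 dB.

3.5 dB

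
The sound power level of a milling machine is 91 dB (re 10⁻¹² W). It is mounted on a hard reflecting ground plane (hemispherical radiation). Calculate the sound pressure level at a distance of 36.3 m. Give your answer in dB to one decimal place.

51.8 dB

The power spreads over a hemisphere of area 2π·r², so L_p = L_w − 10·log₁₀(2π·r²).
2π·r² = 8279 m², 10·log₁₀ of that is 39.180 dB.
L_p = 91 − 39.180 = 51.82 dB.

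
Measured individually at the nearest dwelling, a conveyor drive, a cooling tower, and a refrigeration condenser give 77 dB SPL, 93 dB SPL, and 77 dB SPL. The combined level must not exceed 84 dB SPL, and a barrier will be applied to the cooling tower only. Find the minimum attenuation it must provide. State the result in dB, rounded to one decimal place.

11.2 dB

Everything except the cooling tower sums to 10^(77/10) + 10^(77/10) = 1.002e+08 in linear terms, 80.01 dB SPL.
To meet 84 dB SPL overall, the treated cooling tower may contribute at most 10^(84/10) − 1.002e+08 = 1.510e+08, i.e. 81.79 dB SPL.
So the cooling tower must be reduced from 93 to 81.79 dB SPL: IL = 11.21 dB.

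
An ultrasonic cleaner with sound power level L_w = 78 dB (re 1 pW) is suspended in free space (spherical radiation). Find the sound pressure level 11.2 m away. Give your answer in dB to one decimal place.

46.0 dB

The power spreads over a sphere of area 4π·r², so L_p = L_w − 10·log₁₀(4π·r²).
4π·r² = 1576 m², 10·log₁₀ of that is 31.976 dB.
L_p = 78 − 31.976 = 46.02 dB.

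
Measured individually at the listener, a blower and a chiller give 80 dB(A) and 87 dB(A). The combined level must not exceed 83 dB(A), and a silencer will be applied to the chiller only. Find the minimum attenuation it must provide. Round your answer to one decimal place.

Fixed contribution from the other source: Σ 10^(L/10) = 10^(80/10) = 1.000e+08 (80.00 dB(A)).
The limit corresponds to 10^(83/10) = 1.995e+08; subtracting the fixed part leaves 9.953e+07 for the chiller, i.e. 79.98 dB(A).
Required insertion loss = 87 − 79.98 = 7.02 dB.

7.0 dB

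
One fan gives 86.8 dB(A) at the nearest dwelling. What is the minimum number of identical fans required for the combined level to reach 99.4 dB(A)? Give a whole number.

19

The shortfall is 99.4 − 86.8 = 12.6 dB, and N units add 10·log₁₀ N, so need 10·log₁₀ N ≥ 12.6.
N ≥ 10^(12.6/10) = 18.197, so N = 19.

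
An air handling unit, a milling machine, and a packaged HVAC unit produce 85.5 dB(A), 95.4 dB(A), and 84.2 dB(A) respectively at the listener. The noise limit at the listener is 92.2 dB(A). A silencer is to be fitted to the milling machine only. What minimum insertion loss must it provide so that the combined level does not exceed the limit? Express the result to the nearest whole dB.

Everything except the milling machine sums to 10^(85.5/10) + 10^(84.2/10) = 6.178e+08 in linear terms, 87.91 dB(A).
The limit corresponds to 10^(92.2/10) = 1.660e+09; subtracting the fixed part leaves 1.042e+09 for the milling machine, i.e. 90.18 dB(A).
Required insertion loss = 95.4 − 90.18 = 5.22 dB.

5 dB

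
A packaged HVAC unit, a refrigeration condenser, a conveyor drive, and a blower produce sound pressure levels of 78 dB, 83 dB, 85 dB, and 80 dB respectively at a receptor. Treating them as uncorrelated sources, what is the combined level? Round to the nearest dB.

For uncorrelated sources the intensities add, so convert each level to linear form, sum, and take 10·log₁₀ of the total.
Σ 10^(L/10) = 10^(78/10) + 10^(83/10) + 10^(85/10) + 10^(80/10) = 6.788e+08.
L_total = 10·log₁₀(6.788e+08) = 88.32 dB.

88 dB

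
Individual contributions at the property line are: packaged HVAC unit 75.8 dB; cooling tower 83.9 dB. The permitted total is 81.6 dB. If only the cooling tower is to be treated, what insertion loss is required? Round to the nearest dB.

The untreated sources together contribute 10^(75.8/10) = 3.802e+07, i.e. 75.80 dB.
To meet 81.6 dB overall, the treated cooling tower may contribute at most 10^(81.6/10) − 3.802e+07 = 1.065e+08, i.e. 80.27 dB.
So the cooling tower must be reduced from 83.9 to 80.27 dB: IL = 3.63 dB.

4 dB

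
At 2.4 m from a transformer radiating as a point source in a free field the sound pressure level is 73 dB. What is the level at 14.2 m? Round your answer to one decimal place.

Point-source attenuation: ΔL = 20·log₁₀(r₂/r₁) = 20·log₁₀(14.2/2.4) = 15.442 dB.
L₂ = 73 − 20·log₁₀(14.2/2.4) = 73 − 15.442 = 57.56 dB.

57.6 dB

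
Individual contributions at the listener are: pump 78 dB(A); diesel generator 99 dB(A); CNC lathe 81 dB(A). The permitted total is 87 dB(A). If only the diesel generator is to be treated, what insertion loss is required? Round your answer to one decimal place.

Fixed contribution from the other sources: Σ 10^(L/10) = 10^(78/10) + 10^(81/10) = 1.890e+08 (82.76 dB(A)).
To meet 87 dB(A) overall, the treated diesel generator may contribute at most 10^(87/10) − 1.890e+08 = 3.122e+08, i.e. 84.94 dB(A).
Required insertion loss = 99 − 84.94 = 14.06 dB.

14.1 dB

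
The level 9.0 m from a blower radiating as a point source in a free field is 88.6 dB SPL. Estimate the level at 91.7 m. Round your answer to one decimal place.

68.4 dB SPL

Point-source attenuation: ΔL = 20·log₁₀(r₂/r₁) = 20·log₁₀(91.7/9.0) = 20.163 dB.
L₂ = 88.6 − 20·log₁₀(91.7/9.0) = 88.6 − 20.163 = 68.44 dB SPL.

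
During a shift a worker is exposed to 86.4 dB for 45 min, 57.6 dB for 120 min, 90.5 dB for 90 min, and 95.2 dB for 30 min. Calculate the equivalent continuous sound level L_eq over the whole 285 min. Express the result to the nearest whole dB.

89 dB

L_eq = 10·log₁₀[(1/T)·Σ tᵢ·10^(Lᵢ/10)] with T = 285 min.
Σ tᵢ·10^(Lᵢ/10) = 45·10^(86.4/10) + 120·10^(57.6/10) + 90·10^(90.5/10) + 30·10^(95.2/10) = 2.200e+11.
L_eq = 10·log₁₀(2.200e+11/285) = 88.88 dB.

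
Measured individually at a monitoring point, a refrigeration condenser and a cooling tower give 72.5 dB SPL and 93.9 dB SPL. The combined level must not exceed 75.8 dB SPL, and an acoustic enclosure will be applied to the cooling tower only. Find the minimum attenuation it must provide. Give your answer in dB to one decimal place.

20.8 dB

Everything except the cooling tower sums to 10^(72.5/10) = 1.778e+07 in linear terms, 72.50 dB SPL.
The limit corresponds to 10^(75.8/10) = 3.802e+07; subtracting the fixed part leaves 2.024e+07 for the cooling tower, i.e. 73.06 dB SPL.
So the cooling tower must be reduced from 93.9 to 73.06 dB SPL: IL = 20.84 dB.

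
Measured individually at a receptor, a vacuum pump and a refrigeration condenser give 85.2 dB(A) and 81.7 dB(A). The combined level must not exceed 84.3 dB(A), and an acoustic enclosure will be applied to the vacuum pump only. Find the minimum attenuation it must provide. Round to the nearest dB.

4 dB

The untreated sources together contribute 10^(81.7/10) = 1.479e+08, i.e. 81.70 dB(A).
The limit corresponds to 10^(84.3/10) = 2.692e+08; subtracting the fixed part leaves 1.212e+08 for the vacuum pump, i.e. 80.84 dB(A).
Required insertion loss = 85.2 − 80.84 = 4.36 dB.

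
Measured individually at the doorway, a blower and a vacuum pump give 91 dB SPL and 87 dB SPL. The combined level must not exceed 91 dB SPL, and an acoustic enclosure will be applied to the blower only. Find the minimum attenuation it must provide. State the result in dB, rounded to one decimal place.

Fixed contribution from the other source: Σ 10^(L/10) = 10^(87/10) = 5.012e+08 (87.00 dB SPL).
The limit corresponds to 10^(91/10) = 1.259e+09; subtracting the fixed part leaves 7.577e+08 for the blower, i.e. 88.80 dB SPL.
So the blower must be reduced from 91 to 88.80 dB SPL: IL = 2.20 dB.

2.2 dB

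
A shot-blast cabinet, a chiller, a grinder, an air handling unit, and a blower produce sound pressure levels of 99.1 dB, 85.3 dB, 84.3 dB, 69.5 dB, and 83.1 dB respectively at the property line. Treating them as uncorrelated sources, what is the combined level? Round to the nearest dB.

100 dB

Incoherent sources combine by intensity addition: L_total = 10·log₁₀(Σ 10^(L_i/10)).
Σ 10^(L/10) = 10^(99.1/10) + 10^(85.3/10) + 10^(84.3/10) + 10^(69.5/10) + 10^(83.1/10) = 8.949e+09.
L_total = 10·log₁₀(8.949e+09) = 99.52 dB.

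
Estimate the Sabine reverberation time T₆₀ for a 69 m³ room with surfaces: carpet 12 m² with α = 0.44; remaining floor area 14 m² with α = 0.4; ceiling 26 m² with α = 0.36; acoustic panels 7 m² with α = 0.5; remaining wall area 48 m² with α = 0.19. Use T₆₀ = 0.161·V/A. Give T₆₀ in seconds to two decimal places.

0.34 s

Summing Sᵢαᵢ: 12·0.44 + 14·0.4 + 26·0.36 + 7·0.5 + 48·0.19 = 32.86 m².
T₆₀ = 0.161 × 69 / 32.86 = 0.338 s.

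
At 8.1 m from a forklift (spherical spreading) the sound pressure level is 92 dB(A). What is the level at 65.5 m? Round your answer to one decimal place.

For a point source, L₂ = L₁ − 20·log₁₀(r₂/r₁).
L₂ = 92 − 20·log₁₀(65.5/8.1) = 92 − 18.155 = 73.84 dB(A).

73.8 dB(A)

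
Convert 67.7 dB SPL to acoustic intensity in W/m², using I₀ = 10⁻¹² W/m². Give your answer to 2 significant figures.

5.9e-06 W/m²

I/I₀ = 10^(67.7/10) = 5.888e+06, so I = 5.888e+06 × 10⁻¹² W/m².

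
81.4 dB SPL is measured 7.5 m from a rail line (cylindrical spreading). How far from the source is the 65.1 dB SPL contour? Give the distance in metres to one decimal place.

319.9 m

For a line source L₁ − L₂ = 10·log₁₀(r₂/r₁), so r₂ = r₁·10^((L₁−L₂)/10).
r₂ = 7.5·10^((81.4−65.1)/10) = 7.5·10^(16.3/10) = 319.93 m.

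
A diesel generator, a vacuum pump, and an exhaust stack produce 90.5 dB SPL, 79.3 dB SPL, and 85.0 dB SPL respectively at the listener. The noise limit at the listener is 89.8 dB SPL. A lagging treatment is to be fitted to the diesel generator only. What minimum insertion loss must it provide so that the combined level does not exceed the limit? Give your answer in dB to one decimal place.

Everything except the diesel generator sums to 10^(79.3/10) + 10^(85.0/10) = 4.013e+08 in linear terms, 86.04 dB SPL.
To meet 89.8 dB SPL overall, the treated diesel generator may contribute at most 10^(89.8/10) − 4.013e+08 = 5.537e+08, i.e. 87.43 dB SPL.
So the diesel generator must be reduced from 90.5 to 87.43 dB SPL: IL = 3.07 dB.

3.1 dB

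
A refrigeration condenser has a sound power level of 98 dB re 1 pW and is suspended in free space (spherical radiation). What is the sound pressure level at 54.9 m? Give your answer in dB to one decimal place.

52.2 dB

L_p = L_w − 10·log₁₀(4π·r²) with r = 54.9 m.
4π·r² = 3.788e+04 m², 10·log₁₀ of that is 45.784 dB.
L_p = 98 − 45.784 = 52.22 dB.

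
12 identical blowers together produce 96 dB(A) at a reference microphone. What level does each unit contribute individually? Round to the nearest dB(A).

85 dB(A)

For N identical incoherent sources L_total = L₁ + 10·log₁₀ N, so L₁ = 96 − 10·log₁₀(12) = 96 − 10.792.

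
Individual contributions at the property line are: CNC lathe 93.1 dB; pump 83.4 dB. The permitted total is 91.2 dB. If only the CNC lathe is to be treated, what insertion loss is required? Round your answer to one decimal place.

2.7 dB

The untreated sources together contribute 10^(83.4/10) = 2.188e+08, i.e. 83.40 dB.
The limit corresponds to 10^(91.2/10) = 1.318e+09; subtracting the fixed part leaves 1.099e+09 for the CNC lathe, i.e. 90.41 dB.
So the CNC lathe must be reduced from 93.1 to 90.41 dB: IL = 2.69 dB.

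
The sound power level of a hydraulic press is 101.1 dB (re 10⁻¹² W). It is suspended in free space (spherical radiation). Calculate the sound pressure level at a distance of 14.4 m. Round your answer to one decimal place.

The power spreads over a sphere of area 4π·r², so L_p = L_w − 10·log₁₀(4π·r²).
4π·r² = 2606 m², 10·log₁₀ of that is 34.159 dB.
L_p = 101.1 − 34.159 = 66.94 dB.

66.9 dB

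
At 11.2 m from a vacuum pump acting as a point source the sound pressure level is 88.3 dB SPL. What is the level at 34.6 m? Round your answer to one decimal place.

Point-source attenuation: ΔL = 20·log₁₀(r₂/r₁) = 20·log₁₀(34.6/11.2) = 9.797 dB.
L₂ = 88.3 − 20·log₁₀(34.6/11.2) = 88.3 − 9.797 = 78.50 dB SPL.

78.5 dB SPL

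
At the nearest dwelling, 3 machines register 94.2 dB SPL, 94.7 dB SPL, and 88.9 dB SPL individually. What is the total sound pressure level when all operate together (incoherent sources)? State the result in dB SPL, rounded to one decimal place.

For uncorrelated sources the intensities add, so convert each level to linear form, sum, and take 10·log₁₀ of the total.
Σ 10^(L/10) = 10^(94.2/10) + 10^(94.7/10) + 10^(88.9/10) = 6.358e+09.
L_total = 10·log₁₀(6.358e+09) = 98.03 dB SPL.

98.0 dB SPL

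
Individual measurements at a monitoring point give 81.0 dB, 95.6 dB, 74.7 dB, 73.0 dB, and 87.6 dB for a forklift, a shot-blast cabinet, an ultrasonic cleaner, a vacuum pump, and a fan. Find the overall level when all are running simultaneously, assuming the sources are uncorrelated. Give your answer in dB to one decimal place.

For uncorrelated sources the intensities add, so convert each level to linear form, sum, and take 10·log₁₀ of the total.
Σ 10^(L/10) = 10^(81.0/10) + 10^(95.6/10) + 10^(74.7/10) + 10^(73.0/10) + 10^(87.6/10) = 4.382e+09.
L_total = 10·log₁₀(4.382e+09) = 96.42 dB.

96.4 dB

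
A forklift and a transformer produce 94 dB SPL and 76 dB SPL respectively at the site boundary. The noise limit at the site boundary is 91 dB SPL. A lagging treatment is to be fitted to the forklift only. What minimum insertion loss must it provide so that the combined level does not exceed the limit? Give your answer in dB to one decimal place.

3.1 dB

The untreated sources together contribute 10^(76/10) = 3.981e+07, i.e. 76.00 dB SPL.
To meet 91 dB SPL overall, the treated forklift may contribute at most 10^(91/10) − 3.981e+07 = 1.219e+09, i.e. 90.86 dB SPL.
Required insertion loss = 94 − 90.86 = 3.14 dB.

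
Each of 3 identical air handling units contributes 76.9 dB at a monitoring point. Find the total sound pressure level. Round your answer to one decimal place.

81.7 dB

L_total = L₁ + 10·log₁₀ N for N identical incoherent sources.
L_total = 76.9 + 10·log₁₀(3) = 76.9 + 4.771 = 81.67 dB.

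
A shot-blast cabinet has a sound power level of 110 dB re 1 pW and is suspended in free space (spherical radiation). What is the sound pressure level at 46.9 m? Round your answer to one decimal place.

Free-field spherical radiation: L_p = L_w − 10·log₁₀(4π·r²), r = 46.9 m.
4π·r² = 2.764e+04 m², 10·log₁₀ of that is 44.416 dB.
L_p = 110 − 44.416 = 65.58 dB.

65.6 dB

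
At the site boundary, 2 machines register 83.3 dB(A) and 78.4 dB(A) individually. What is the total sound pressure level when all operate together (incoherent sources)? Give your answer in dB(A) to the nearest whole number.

85 dB(A)

Incoherent sources combine by intensity addition: L_total = 10·log₁₀(Σ 10^(L_i/10)).
Σ 10^(L/10) = 10^(83.3/10) + 10^(78.4/10) = 2.830e+08.
L_total = 10·log₁₀(2.830e+08) = 84.52 dB(A).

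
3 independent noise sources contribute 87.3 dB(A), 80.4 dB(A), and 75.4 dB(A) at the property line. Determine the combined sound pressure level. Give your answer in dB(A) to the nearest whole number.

For uncorrelated sources the intensities add, so convert each level to linear form, sum, and take 10·log₁₀ of the total.
Σ 10^(L/10) = 10^(87.3/10) + 10^(80.4/10) + 10^(75.4/10) = 6.814e+08.
L_total = 10·log₁₀(6.814e+08) = 88.33 dB(A).

88 dB(A)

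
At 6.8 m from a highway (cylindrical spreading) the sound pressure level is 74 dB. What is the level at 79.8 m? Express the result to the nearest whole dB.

63 dB

For a line source, L₂ = L₁ − 10·log₁₀(r₂/r₁).
L₂ = 74 − 10·log₁₀(79.8/6.8) = 74 − 10.695 = 63.31 dB.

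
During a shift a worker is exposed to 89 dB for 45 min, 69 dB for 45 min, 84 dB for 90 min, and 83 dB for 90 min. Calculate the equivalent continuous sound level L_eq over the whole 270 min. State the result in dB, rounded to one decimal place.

84.5 dB

The energy average is taken in the linear domain: L_eq = 10·log₁₀[(Σ tᵢ·10^(Lᵢ/10))/T], T = 270 min.
Σ tᵢ·10^(Lᵢ/10) = 45·10^(89/10) + 45·10^(69/10) + 90·10^(84/10) + 90·10^(83/10) = 7.667e+10.
L_eq = 10·log₁₀(7.667e+10/270) = 84.53 dB.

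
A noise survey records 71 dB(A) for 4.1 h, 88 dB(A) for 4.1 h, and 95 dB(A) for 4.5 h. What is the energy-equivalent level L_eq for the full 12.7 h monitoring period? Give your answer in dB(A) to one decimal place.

91.2 dB(A)

L_eq = 10·log₁₀[(1/T)·Σ tᵢ·10^(Lᵢ/10)] with T = 12.7 h.
Σ tᵢ·10^(Lᵢ/10) = 4.1·10^(71/10) + 4.1·10^(88/10) + 4.5·10^(95/10) = 1.687e+10.
L_eq = 10·log₁₀(1.687e+10/12.7) = 91.23 dB(A).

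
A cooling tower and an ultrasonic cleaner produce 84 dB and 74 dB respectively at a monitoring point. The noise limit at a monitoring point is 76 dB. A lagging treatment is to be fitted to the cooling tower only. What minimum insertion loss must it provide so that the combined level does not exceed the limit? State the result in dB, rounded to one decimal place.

The untreated sources together contribute 10^(74/10) = 2.512e+07, i.e. 74.00 dB.
To meet 76 dB overall, the treated cooling tower may contribute at most 10^(76/10) − 2.512e+07 = 1.469e+07, i.e. 71.67 dB.
Required insertion loss = 84 − 71.67 = 12.33 dB.

12.3 dB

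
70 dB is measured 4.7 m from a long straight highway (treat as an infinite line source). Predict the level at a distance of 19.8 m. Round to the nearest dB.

For a line source, L₂ = L₁ − 10·log₁₀(r₂/r₁).
L₂ = 70 − 10·log₁₀(19.8/4.7) = 70 − 6.246 = 63.75 dB.

64 dB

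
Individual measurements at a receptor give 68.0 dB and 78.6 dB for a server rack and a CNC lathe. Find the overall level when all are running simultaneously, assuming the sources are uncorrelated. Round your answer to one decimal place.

Incoherent sources combine by intensity addition: L_total = 10·log₁₀(Σ 10^(L_i/10)).
Σ 10^(L/10) = 10^(68.0/10) + 10^(78.6/10) = 7.875e+07.
L_total = 10·log₁₀(7.875e+07) = 78.96 dB.

79.0 dB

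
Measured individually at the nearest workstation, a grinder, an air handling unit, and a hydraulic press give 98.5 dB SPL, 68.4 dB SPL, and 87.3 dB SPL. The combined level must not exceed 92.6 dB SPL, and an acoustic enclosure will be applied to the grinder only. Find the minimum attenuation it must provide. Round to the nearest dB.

The untreated sources together contribute 10^(68.4/10) + 10^(87.3/10) = 5.440e+08, i.e. 87.36 dB SPL.
The limit corresponds to 10^(92.6/10) = 1.820e+09; subtracting the fixed part leaves 1.276e+09 for the grinder, i.e. 91.06 dB SPL.
So the grinder must be reduced from 98.5 to 91.06 dB SPL: IL = 7.44 dB.

7 dB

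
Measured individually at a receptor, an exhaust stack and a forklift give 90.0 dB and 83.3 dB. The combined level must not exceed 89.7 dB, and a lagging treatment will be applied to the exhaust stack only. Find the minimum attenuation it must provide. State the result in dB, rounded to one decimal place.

Everything except the exhaust stack sums to 10^(83.3/10) = 2.138e+08 in linear terms, 83.30 dB.
To meet 89.7 dB overall, the treated exhaust stack may contribute at most 10^(89.7/10) − 2.138e+08 = 7.195e+08, i.e. 88.57 dB.
Required insertion loss = 90.0 − 88.57 = 1.43 dB.

1.4 dB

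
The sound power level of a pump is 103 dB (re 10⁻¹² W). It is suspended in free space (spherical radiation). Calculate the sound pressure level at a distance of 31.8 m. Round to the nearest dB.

62 dB

The power spreads over a sphere of area 4π·r², so L_p = L_w − 10·log₁₀(4π·r²).
4π·r² = 1.271e+04 m², 10·log₁₀ of that is 41.041 dB.
L_p = 103 − 41.041 = 61.96 dB.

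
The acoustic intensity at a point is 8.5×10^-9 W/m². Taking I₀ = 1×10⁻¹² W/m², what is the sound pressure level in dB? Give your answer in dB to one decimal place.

39.3 dB

I/I₀ = 8.5×10^-9/10⁻¹² = 8.5×10^3, and L = 10·log₁₀(I/I₀).
L = 10·(0.9294 + 3) = 39.29 dB.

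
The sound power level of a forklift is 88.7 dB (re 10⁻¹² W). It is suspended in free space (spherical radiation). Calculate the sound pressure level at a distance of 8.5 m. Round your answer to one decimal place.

59.1 dB

Free-field spherical radiation: L_p = L_w − 10·log₁₀(4π·r²), r = 8.5 m.
4π·r² = 907.9 m², 10·log₁₀ of that is 29.580 dB.
L_p = 88.7 − 29.580 = 59.12 dB.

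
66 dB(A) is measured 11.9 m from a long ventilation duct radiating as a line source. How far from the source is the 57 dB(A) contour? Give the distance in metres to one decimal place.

For a line source L₁ − L₂ = 10·log₁₀(r₂/r₁), so r₂ = r₁·10^((L₁−L₂)/10).
r₂ = 11.9·10^((66−57)/10) = 11.9·10^(9.0/10) = 94.53 m.

94.5 m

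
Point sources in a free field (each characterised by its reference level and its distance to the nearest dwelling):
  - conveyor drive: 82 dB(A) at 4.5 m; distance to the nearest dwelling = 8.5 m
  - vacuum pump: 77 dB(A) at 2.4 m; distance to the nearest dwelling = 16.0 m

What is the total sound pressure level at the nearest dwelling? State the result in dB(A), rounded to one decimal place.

76.6 dB(A)

Apply inverse-square spreading to bring every level to the receiver, then sum 10^(L/10).
conveyor drive: 82 − 20·log₁₀(8.5/4.5) = 82 − 5.52 = 76.48 dB(A).
vacuum pump: 77 − 20·log₁₀(16.0/2.4) = 77 − 16.48 = 60.52 dB(A).
Σ 10^(L/10) = 4.555e+07 → L_total = 10·log₁₀(4.555e+07) = 76.58 dB(A).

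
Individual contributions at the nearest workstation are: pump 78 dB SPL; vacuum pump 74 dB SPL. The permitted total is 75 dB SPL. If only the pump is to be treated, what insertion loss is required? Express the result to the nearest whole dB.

Fixed contribution from the other source: Σ 10^(L/10) = 10^(74/10) = 2.512e+07 (74.00 dB SPL).
To meet 75 dB SPL overall, the treated pump may contribute at most 10^(75/10) − 2.512e+07 = 6.504e+06, i.e. 68.13 dB SPL.
So the pump must be reduced from 78 to 68.13 dB SPL: IL = 9.87 dB.

10 dB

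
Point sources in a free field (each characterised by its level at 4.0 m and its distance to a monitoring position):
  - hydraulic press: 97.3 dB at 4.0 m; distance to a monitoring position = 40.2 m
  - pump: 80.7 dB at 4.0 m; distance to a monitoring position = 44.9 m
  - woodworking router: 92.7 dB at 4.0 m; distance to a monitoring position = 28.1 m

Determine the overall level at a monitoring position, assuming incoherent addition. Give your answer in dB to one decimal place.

79.6 dB

First find each source's level at the receiver (point-source: −20·log₁₀(r/r_ref)), then combine on an intensity basis.
hydraulic press: 97.3 − 20·log₁₀(40.2/4.0) = 97.3 − 20.04 = 77.26 dB.
pump: 80.7 − 20·log₁₀(44.9/4.0) = 80.7 − 21.00 = 59.70 dB.
woodworking router: 92.7 − 20·log₁₀(28.1/4.0) = 92.7 − 16.93 = 75.77 dB.
Σ 10^(L/10) = 9.183e+07 → L_total = 10·log₁₀(9.183e+07) = 79.63 dB.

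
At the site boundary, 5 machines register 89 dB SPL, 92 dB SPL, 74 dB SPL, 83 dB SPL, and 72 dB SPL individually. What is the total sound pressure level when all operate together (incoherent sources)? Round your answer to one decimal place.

94.2 dB SPL

Incoherent sources combine by intensity addition: L_total = 10·log₁₀(Σ 10^(L_i/10)).
Σ 10^(L/10) = 10^(89/10) + 10^(92/10) + 10^(74/10) + 10^(83/10) + 10^(72/10) = 2.620e+09.
L_total = 10·log₁₀(2.620e+09) = 94.18 dB SPL.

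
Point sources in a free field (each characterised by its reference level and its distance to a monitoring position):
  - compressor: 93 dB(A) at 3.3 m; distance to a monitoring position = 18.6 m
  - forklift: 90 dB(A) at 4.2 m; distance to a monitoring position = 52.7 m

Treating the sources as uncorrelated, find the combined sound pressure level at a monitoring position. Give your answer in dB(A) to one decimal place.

First find each source's level at the receiver (point-source: −20·log₁₀(r/r_ref)), then combine on an intensity basis.
compressor: 93 − 20·log₁₀(18.6/3.3) = 93 − 15.02 = 77.98 dB(A).
forklift: 90 − 20·log₁₀(52.7/4.2) = 90 − 21.97 = 68.03 dB(A).
Σ 10^(L/10) = 6.916e+07 → L_total = 10·log₁₀(6.916e+07) = 78.40 dB(A).

78.4 dB(A)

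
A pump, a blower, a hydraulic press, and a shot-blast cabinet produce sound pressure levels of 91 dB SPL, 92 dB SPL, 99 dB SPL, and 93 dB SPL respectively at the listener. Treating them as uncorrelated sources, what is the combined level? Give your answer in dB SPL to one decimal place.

101.1 dB SPL

For uncorrelated sources the intensities add, so convert each level to linear form, sum, and take 10·log₁₀ of the total.
Σ 10^(L/10) = 10^(91/10) + 10^(92/10) + 10^(99/10) + 10^(93/10) = 1.278e+10.
L_total = 10·log₁₀(1.278e+10) = 101.07 dB SPL.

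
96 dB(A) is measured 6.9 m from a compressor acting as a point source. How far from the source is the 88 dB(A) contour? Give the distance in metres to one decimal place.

17.3 m

The 8.0 dB drop corresponds to a distance ratio of 10^(8.0/20) for a point source.
r₂ = 6.9·10^((96−88)/20) = 6.9·10^(8.0/20) = 17.33 m.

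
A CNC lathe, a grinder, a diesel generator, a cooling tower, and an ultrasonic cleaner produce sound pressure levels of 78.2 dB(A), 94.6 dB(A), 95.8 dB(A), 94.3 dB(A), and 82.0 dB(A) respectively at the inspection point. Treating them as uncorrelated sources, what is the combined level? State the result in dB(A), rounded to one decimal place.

99.8 dB(A)

For uncorrelated sources the intensities add, so convert each level to linear form, sum, and take 10·log₁₀ of the total.
Σ 10^(L/10) = 10^(78.2/10) + 10^(94.6/10) + 10^(95.8/10) + 10^(94.3/10) + 10^(82.0/10) = 9.602e+09.
L_total = 10·log₁₀(9.602e+09) = 99.82 dB(A).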